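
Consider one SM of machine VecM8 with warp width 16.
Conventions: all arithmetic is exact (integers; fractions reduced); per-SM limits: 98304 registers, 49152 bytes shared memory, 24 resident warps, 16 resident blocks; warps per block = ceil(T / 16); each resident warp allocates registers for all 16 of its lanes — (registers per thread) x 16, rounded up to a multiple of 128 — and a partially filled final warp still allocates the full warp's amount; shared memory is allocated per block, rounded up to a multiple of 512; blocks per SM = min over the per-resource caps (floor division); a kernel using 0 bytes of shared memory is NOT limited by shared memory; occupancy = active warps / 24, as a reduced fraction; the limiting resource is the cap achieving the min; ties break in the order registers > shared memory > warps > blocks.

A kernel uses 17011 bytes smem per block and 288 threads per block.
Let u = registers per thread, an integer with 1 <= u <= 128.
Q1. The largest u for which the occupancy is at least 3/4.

Answer: u = 128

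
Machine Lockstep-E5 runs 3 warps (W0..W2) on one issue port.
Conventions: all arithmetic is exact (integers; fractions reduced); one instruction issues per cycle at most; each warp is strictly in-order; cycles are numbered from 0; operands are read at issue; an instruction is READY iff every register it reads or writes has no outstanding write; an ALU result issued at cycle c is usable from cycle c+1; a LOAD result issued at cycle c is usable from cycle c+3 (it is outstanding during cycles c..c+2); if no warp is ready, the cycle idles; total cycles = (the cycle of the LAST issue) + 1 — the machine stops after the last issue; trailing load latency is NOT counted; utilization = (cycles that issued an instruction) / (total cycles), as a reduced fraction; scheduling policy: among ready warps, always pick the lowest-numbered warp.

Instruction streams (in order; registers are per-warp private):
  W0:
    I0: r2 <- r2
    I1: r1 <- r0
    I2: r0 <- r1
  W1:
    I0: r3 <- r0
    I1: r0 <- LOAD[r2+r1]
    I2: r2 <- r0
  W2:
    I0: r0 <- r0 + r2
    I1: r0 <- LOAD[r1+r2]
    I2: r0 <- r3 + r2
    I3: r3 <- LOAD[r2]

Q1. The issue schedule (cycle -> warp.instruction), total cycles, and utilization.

cycle 0: W0.I0
cycle 1: W0.I1
cycle 2: W0.I2
cycle 3: W1.I0
cycle 4: W1.I1
cycle 5: W2.I0
cycle 6: W2.I1
cycle 7: W1.I2
cycle 8: idle
cycle 9: W2.I2
cycle 10: W2.I3

Answer: 11 cycles, utilization 10/11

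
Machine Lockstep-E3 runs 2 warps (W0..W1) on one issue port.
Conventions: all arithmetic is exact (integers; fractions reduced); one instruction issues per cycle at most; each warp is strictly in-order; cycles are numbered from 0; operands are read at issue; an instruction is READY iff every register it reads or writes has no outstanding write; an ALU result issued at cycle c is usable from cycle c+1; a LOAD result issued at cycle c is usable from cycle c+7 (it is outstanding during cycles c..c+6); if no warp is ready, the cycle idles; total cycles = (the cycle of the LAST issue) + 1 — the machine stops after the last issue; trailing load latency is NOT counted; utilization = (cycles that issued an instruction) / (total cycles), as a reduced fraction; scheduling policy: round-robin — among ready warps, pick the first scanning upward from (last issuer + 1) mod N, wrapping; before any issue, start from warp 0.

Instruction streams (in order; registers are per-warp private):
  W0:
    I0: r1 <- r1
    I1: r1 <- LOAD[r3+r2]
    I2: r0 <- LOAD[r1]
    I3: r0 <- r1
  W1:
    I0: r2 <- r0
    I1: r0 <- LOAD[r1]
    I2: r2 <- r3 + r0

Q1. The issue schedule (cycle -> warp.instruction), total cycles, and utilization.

cycle 0: W0.I0
cycle 1: W1.I0
cycle 2: W0.I1
cycle 3: W1.I1
cycle 4: idle
cycle 5: idle
cycle 6: idle
cycle 7: idle
cycle 8: idle
cycle 9: W0.I2
cycle 10: W1.I2
cycle 11: idle
cycle 12: idle
cycle 13: idle
cycle 14: idle
cycle 15: idle
cycle 16: W0.I3

Answer: 17 cycles, utilization 7/17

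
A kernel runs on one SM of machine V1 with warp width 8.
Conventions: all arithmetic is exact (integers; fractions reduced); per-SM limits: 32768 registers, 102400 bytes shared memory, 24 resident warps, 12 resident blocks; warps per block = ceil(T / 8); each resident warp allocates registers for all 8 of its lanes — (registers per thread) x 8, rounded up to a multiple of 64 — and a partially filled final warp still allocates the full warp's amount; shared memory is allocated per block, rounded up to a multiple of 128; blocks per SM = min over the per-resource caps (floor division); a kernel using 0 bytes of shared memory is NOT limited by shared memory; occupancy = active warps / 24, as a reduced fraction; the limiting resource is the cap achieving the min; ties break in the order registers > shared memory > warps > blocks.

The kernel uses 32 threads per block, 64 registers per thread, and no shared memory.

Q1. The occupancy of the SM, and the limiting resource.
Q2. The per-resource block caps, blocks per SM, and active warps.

Answer: occupancy 1, limited by warps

registers: 16 blocks
shared memory: no limit (kernel uses none)
warps: 6 blocks
blocks: 12 blocks

Answer: 6 blocks, 24 active warps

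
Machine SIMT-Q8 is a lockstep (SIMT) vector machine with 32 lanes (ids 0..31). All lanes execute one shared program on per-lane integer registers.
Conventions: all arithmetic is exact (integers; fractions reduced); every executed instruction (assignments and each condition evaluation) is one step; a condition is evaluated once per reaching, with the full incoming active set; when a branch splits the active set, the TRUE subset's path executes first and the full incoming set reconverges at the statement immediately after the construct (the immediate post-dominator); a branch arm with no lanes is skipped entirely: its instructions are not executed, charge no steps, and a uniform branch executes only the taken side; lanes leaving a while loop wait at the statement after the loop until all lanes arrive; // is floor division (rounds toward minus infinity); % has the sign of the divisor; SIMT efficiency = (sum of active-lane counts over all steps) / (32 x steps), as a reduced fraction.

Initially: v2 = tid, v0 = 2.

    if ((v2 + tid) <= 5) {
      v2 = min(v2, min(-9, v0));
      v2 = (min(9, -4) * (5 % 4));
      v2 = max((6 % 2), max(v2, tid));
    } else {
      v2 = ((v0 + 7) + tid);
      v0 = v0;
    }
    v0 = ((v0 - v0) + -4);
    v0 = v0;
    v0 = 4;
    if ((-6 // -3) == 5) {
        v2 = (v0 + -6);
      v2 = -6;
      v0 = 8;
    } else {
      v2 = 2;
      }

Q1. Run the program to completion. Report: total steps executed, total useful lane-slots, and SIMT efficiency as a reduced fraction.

Answer: 11 steps, 259 useful, 259/352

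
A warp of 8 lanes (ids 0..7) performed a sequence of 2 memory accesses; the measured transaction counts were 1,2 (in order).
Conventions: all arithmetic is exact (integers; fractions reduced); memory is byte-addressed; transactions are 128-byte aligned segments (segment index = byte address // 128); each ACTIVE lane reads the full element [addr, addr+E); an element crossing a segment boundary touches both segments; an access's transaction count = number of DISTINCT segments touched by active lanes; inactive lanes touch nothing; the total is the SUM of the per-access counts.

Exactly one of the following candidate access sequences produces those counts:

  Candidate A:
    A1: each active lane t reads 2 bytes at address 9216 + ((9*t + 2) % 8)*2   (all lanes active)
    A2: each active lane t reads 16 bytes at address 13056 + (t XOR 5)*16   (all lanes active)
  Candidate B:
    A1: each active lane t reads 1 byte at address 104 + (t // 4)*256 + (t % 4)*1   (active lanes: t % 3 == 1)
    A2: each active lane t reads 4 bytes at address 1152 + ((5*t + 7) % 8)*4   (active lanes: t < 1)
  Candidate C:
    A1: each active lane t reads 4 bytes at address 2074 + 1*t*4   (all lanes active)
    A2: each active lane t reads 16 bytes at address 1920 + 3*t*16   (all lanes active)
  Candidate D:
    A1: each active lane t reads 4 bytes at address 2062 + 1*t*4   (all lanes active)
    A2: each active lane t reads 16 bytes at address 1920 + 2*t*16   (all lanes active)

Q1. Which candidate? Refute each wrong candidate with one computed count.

A: A2 gives 1 transaction, not 2
B: A1 gives 2 transactions, not 1
C: A2 gives 3 transactions, not 2
D: all counts match (1,2)

Answer: D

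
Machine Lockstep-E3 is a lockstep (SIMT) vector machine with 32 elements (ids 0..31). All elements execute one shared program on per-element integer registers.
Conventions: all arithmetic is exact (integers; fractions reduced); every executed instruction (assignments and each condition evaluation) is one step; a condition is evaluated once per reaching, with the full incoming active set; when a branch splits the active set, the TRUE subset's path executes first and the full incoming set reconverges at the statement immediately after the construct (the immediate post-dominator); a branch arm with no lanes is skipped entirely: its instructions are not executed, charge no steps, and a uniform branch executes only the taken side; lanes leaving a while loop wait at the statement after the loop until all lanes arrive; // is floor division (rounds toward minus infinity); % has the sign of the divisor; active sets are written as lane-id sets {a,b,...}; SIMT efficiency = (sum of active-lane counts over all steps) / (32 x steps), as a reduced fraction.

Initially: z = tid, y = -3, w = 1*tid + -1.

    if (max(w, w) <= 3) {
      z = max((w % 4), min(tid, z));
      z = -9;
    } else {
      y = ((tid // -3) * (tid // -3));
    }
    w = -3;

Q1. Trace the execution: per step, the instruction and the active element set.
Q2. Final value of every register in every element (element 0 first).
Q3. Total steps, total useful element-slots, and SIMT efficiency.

step 0: eval (max(w, w) <= 3)        {0,1,2,3,4,5,6,7,8,9,10,11,12,13,14,15,16,17,18,19,20,21,22,23,24,25,26,27,28,29,30,31}
step 1: z <- max((w % 4), min(tid, z)) {0,1,2,3,4}
step 2: z <- -9                      {0,1,2,3,4}
step 3: y <- ((tid // -3) * (tid // -3)) {5,6,7,8,9,10,11,12,13,14,15,16,17,18,19,20,21,22,23,24,25,26,27,28,29,30,31}
step 4: w <- -3                      {0,1,2,3,4,5,6,7,8,9,10,11,12,13,14,15,16,17,18,19,20,21,22,23,24,25,26,27,28,29,30,31}

Answer: 5 steps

z: -9,-9,-9,-9,-9,5,6,7,8,9,10,11,12,13,14,15,16,17,18,19,20,21,22,23,24,25,26,27,28,29,30,31
y: -3,-3,-3,-3,-3,4,4,9,9,9,16,16,16,25,25,25,36,36,36,49,49,49,64,64,64,81,81,81,100,100,100,121
w: -3,-3,-3,-3,-3,-3,-3,-3,-3,-3,-3,-3,-3,-3,-3,-3,-3,-3,-3,-3,-3,-3,-3,-3,-3,-3,-3,-3,-3,-3,-3,-3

steps = 5; useful = 101; efficiency = 101/160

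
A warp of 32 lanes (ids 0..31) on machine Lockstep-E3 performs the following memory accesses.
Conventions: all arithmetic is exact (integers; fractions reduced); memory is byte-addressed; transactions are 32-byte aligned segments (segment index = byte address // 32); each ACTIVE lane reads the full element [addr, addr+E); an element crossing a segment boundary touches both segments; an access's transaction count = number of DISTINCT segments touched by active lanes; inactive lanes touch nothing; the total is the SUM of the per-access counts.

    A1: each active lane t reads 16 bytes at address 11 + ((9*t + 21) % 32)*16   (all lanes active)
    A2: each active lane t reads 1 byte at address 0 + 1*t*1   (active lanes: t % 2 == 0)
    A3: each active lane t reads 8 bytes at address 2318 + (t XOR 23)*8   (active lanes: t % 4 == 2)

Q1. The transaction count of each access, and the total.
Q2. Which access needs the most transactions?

A1: 17 transactions
A2: 1 transaction
A3: 8 transactions

Answer: 17,1,8; total 26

Answer: A1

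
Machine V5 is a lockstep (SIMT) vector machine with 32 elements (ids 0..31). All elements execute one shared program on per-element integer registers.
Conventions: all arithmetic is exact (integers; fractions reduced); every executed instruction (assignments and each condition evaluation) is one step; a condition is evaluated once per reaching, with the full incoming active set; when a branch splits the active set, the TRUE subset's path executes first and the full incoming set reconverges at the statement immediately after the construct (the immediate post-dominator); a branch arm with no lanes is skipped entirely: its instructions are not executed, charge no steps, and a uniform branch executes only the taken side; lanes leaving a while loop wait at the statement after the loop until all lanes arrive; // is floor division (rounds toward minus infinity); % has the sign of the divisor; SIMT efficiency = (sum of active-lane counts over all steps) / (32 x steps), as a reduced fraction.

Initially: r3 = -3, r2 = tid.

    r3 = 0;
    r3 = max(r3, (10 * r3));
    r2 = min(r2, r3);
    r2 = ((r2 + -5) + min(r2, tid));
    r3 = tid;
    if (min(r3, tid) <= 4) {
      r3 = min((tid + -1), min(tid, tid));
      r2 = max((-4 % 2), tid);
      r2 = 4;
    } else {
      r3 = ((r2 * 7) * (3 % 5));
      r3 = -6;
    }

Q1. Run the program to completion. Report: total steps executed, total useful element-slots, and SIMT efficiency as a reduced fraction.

Answer: 11 steps, 261 useful, 261/352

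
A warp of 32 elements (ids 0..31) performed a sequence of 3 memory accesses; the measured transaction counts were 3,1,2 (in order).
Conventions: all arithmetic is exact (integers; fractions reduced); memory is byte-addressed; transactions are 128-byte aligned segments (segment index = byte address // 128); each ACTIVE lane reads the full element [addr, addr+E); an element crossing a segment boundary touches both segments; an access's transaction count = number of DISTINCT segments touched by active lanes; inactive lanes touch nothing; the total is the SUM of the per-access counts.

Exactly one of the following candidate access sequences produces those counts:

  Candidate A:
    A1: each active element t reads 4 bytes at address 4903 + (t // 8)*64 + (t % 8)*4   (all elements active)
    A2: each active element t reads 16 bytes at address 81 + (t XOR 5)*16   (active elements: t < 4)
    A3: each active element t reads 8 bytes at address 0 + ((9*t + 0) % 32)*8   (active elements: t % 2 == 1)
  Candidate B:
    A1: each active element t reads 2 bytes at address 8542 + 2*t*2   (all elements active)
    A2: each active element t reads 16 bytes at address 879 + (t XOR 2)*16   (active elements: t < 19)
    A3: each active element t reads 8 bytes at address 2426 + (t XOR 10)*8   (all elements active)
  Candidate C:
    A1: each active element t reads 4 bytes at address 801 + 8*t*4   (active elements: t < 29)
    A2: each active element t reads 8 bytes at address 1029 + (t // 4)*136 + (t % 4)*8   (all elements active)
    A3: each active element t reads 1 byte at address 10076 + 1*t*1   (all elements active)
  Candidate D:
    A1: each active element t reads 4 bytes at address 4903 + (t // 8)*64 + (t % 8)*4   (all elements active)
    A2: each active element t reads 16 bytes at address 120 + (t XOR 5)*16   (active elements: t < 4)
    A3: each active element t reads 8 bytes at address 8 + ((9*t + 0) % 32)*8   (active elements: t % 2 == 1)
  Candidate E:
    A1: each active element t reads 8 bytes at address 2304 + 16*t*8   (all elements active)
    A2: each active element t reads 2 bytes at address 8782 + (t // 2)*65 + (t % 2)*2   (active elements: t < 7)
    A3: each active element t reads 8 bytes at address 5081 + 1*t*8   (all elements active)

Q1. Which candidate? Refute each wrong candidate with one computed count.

B: A1 gives 2 transactions, not 3
C: A1 gives 8 transactions, not 3
D: A3 gives 3 transactions, not 2
E: A1 gives 32 transactions, not 3
A: all counts match (3,1,2)

Answer: A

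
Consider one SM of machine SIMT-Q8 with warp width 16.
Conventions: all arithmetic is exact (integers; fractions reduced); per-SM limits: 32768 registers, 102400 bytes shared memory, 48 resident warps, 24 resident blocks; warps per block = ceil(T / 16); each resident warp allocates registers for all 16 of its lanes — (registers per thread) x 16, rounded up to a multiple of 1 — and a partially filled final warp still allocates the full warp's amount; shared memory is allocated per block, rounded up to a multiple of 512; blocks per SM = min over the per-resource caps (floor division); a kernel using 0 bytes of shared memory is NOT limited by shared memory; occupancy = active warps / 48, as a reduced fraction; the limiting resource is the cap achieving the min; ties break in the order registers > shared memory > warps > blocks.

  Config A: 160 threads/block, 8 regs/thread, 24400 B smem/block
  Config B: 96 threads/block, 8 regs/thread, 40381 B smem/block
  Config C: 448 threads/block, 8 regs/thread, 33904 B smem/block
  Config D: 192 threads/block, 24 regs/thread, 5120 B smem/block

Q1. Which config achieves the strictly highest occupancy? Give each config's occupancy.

occupancies: A 5/6, B 1/4, C 7/12, D 1

Answer: D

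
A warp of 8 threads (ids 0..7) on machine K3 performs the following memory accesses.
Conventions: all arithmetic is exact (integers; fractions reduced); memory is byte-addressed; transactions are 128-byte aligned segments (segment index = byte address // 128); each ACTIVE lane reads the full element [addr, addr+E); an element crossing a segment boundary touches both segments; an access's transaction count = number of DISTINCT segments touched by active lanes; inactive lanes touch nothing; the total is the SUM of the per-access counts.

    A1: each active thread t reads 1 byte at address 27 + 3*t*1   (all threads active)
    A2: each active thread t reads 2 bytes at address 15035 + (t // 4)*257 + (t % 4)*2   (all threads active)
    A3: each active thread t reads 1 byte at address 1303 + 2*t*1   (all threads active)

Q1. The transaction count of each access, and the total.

A1: 1 transaction
A2: 2 transactions
A3: 1 transaction

Answer: 1,2,1; total 4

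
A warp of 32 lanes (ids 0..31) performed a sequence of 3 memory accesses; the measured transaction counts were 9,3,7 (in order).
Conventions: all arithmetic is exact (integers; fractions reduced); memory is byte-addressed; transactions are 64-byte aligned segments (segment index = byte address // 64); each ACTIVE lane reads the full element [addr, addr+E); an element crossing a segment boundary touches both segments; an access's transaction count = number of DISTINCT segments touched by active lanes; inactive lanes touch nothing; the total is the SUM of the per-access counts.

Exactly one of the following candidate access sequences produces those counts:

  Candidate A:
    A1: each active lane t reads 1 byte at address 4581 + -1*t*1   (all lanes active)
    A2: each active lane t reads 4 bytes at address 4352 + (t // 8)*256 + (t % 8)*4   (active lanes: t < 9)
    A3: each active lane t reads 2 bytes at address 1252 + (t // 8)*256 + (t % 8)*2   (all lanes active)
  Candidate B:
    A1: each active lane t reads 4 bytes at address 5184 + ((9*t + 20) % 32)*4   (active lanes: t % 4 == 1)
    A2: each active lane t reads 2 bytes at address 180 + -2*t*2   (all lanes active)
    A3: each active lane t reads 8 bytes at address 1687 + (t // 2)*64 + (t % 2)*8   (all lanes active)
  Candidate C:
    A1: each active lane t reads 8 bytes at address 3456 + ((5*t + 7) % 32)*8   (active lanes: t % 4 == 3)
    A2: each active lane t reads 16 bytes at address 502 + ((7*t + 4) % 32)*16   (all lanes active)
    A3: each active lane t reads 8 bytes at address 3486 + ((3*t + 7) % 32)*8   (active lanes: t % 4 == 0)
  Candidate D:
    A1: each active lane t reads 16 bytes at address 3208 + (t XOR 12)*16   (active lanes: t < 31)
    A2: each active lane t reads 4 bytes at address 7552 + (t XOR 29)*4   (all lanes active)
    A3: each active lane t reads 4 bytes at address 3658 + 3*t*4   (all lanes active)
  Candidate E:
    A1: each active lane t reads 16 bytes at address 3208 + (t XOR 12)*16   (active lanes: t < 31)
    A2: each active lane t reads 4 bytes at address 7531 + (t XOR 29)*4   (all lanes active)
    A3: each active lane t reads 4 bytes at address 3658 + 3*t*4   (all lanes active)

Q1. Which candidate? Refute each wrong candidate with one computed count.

A: A1 gives 1 transaction, not 9
B: A1 gives 2 transactions, not 9
C: A1 gives 4 transactions, not 9
D: A2 gives 2 transactions, not 3
E: all counts match (9,3,7)

Answer: E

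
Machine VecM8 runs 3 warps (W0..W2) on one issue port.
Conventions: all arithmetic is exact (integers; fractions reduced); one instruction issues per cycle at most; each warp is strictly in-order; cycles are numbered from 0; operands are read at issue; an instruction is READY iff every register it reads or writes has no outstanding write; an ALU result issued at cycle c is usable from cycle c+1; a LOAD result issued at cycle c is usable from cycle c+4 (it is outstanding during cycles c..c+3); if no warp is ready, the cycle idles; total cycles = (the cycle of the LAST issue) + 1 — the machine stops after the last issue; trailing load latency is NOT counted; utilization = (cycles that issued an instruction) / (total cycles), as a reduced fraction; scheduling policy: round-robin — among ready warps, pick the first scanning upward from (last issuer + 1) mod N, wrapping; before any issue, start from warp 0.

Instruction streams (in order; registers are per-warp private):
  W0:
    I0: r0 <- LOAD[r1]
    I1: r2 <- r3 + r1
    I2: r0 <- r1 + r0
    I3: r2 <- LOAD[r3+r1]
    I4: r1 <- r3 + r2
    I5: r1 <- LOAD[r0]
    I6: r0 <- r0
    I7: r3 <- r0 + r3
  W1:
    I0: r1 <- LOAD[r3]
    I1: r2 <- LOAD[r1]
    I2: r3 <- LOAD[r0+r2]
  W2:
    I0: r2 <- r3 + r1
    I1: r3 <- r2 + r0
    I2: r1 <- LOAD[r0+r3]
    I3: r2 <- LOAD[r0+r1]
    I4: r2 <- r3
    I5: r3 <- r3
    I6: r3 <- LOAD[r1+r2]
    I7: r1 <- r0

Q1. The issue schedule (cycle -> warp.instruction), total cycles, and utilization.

cycle 0: W0.I0
cycle 1: W1.I0
cycle 2: W2.I0
cycle 3: W0.I1
cycle 4: W2.I1
cycle 5: W0.I2
cycle 6: W1.I1
cycle 7: W2.I2
cycle 8: W0.I3
cycle 9: idle
cycle 10: W1.I2
cycle 11: W2.I3
cycle 12: W0.I4
cycle 13: W0.I5
cycle 14: W0.I6
cycle 15: W2.I4
cycle 16: W0.I7
cycle 17: W2.I5
cycle 18: W2.I6
cycle 19: W2.I7

Answer: 20 cycles, utilization 19/20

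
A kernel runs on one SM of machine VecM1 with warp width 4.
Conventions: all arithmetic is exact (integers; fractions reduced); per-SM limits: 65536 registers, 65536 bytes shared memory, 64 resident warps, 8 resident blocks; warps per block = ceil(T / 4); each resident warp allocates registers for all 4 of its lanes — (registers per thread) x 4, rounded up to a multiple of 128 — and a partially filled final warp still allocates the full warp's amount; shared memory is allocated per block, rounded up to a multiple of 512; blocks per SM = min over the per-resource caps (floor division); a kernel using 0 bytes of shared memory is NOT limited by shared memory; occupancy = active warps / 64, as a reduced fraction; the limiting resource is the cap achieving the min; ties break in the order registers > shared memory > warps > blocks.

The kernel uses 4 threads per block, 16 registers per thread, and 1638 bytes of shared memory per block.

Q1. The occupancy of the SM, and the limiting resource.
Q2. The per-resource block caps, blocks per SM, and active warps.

Answer: occupancy 1/8, limited by blocks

registers: 512 blocks
shared memory: 32 blocks
warps: 64 blocks
blocks: 8 blocks

Answer: 8 blocks, 8 active warps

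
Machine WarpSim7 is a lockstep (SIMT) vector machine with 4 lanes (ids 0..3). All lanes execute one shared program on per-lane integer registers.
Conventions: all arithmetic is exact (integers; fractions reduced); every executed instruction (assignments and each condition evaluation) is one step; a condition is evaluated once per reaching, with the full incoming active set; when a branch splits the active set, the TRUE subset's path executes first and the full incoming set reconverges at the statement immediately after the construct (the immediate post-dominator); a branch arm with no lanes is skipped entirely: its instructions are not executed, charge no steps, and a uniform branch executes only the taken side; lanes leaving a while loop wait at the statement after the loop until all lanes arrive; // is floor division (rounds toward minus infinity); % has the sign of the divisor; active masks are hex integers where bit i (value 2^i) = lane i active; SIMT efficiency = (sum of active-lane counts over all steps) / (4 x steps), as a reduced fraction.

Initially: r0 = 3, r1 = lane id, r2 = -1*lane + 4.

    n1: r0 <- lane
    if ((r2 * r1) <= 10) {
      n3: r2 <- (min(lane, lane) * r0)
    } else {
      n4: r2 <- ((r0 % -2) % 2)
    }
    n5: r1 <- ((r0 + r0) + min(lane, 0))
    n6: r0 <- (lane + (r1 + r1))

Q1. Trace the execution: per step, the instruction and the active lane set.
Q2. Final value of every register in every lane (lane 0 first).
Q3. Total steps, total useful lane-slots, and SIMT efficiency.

step 0: r0 <- lane                   0xf
step 1: eval ((r2 * r1) <= 10)       0xf
step 2: r2 <- (min(lane, lane) * r0) 0xf
step 3: r1 <- ((r0 + r0) + min(lane, 0)) 0xf
step 4: r0 <- (lane + (r1 + r1))     0xf

Answer: 5 steps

r0: 0,5,10,15
r1: 0,2,4,6
r2: 0,1,4,9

steps = 5; useful = 20; efficiency = 20/20 = 1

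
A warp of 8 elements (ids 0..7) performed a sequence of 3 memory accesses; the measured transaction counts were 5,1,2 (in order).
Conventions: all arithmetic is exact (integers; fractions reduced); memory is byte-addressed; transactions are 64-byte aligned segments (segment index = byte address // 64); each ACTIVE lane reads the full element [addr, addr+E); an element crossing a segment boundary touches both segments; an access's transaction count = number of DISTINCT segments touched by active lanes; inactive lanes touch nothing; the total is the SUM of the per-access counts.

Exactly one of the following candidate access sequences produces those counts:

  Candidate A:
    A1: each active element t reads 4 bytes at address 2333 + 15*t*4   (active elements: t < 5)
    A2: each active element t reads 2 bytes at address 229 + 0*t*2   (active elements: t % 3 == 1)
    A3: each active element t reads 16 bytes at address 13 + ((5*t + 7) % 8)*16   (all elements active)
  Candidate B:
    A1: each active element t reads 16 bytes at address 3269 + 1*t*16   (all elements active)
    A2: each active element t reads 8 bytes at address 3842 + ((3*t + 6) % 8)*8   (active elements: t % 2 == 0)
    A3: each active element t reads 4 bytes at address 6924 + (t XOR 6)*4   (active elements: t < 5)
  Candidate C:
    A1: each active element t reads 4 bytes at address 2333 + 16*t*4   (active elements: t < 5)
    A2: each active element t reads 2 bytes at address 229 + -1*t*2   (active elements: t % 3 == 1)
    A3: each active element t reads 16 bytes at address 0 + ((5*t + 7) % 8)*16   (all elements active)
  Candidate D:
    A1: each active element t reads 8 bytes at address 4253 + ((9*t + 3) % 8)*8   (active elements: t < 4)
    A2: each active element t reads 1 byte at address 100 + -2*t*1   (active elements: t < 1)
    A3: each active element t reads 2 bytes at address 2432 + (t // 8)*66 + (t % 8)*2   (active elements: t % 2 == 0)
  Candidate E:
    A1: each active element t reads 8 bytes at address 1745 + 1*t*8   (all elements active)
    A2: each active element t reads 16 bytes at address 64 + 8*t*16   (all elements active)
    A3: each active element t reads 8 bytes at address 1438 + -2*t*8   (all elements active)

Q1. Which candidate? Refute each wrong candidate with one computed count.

A: A3 gives 3 transactions, not 2
B: A1 gives 3 transactions, not 5
D: A1 gives 2 transactions, not 5
E: A1 gives 2 transactions, not 5
C: all counts match (5,1,2)

Answer: C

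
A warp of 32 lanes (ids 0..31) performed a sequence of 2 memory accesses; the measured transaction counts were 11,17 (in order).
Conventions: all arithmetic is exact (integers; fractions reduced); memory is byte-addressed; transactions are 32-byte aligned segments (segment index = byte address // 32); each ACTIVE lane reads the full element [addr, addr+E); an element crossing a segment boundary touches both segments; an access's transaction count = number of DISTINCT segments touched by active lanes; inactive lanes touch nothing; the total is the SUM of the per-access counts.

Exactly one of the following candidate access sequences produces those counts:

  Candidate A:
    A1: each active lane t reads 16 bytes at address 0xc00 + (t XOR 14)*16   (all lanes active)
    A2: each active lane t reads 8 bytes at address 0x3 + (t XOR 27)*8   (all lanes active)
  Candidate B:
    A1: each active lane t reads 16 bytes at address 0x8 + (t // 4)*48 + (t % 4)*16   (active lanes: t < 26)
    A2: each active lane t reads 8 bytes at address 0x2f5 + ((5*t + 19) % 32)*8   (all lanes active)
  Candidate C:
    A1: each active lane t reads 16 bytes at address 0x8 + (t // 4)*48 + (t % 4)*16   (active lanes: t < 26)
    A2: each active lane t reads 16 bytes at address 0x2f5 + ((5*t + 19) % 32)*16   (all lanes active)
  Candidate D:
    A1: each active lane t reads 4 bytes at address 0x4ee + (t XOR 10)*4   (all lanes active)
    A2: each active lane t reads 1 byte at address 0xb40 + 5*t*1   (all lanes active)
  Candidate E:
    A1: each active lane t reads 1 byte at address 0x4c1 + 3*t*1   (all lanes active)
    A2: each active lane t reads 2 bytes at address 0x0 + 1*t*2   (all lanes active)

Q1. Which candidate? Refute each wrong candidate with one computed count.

A: A1 gives 16 transactions, not 11
B: A2 gives 9 transactions, not 17
D: A1 gives 5 transactions, not 11
E: A1 gives 3 transactions, not 11
C: all counts match (11,17)

Answer: C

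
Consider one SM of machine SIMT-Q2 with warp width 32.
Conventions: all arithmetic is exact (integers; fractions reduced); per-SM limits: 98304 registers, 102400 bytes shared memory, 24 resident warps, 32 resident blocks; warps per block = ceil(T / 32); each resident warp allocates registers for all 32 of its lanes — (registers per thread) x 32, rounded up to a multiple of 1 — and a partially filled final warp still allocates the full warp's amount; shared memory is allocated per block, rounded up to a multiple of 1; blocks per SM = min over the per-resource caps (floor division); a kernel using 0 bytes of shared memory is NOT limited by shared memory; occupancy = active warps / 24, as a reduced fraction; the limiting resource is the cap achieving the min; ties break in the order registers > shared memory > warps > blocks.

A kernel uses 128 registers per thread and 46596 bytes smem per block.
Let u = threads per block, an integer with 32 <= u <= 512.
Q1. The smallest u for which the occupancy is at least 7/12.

Answer: u = 193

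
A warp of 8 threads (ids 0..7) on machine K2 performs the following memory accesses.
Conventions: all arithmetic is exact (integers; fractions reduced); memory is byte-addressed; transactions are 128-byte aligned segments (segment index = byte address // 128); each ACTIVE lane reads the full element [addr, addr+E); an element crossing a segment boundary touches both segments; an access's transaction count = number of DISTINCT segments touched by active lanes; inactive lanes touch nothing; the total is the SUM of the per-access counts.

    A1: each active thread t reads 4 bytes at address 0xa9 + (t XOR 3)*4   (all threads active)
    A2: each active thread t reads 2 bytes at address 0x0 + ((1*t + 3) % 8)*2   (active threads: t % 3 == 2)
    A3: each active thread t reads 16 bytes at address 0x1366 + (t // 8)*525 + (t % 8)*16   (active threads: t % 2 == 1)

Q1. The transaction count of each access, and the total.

A1: 1 transaction
A2: 1 transaction
A3: 2 transactions

Answer: 1,1,2; total 4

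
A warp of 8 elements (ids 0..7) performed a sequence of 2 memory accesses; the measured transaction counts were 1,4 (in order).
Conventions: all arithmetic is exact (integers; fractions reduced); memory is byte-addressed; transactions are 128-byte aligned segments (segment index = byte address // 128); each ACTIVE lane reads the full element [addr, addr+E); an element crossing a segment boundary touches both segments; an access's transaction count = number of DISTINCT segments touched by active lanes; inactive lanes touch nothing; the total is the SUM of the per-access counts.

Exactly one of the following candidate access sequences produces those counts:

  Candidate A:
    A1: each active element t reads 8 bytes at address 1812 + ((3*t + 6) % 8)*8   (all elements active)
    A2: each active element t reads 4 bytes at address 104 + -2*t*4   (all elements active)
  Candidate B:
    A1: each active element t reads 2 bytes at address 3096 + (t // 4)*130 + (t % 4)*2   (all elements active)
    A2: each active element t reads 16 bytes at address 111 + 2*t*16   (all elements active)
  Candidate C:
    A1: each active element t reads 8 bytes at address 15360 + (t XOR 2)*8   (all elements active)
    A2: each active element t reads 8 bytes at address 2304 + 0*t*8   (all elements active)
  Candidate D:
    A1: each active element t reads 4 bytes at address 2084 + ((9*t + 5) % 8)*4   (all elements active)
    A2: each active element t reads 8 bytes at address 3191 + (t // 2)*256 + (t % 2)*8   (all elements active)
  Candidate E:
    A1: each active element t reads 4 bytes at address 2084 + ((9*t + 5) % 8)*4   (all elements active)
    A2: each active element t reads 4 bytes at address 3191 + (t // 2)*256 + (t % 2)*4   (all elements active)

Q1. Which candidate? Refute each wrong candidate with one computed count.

A: A2 gives 1 transaction, not 4
B: A1 gives 2 transactions, not 1
C: A2 gives 1 transaction, not 4
D: A2 gives 8 transactions, not 4
E: all counts match (1,4)

Answer: E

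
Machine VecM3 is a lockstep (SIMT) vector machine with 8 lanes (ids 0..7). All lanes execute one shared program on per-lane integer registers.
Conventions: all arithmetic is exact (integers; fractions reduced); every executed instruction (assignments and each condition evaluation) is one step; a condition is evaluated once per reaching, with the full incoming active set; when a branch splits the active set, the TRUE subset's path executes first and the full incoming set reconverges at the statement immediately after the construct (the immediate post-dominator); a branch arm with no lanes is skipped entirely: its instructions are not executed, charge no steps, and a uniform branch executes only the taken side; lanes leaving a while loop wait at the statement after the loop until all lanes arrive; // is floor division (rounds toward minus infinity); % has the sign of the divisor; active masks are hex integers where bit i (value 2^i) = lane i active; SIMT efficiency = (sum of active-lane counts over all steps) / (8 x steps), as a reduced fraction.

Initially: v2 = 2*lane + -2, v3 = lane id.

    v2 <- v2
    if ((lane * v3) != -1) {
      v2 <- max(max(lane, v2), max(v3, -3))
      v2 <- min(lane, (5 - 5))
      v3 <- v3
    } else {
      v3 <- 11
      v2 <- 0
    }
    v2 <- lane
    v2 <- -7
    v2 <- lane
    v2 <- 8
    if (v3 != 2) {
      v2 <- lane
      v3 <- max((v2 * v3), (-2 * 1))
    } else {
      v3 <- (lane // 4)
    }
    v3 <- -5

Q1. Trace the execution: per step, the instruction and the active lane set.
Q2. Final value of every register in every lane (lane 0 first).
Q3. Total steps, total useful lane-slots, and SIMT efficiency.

step 0: v2 <- v2                     0xff
step 1: eval ((lane * v3) != -1)     0xff
step 2: v2 <- max(max(lane, v2), max(v3, -3)) 0xff
step 3: v2 <- min(lane, (5 - 5))     0xff
step 4: v3 <- v3                     0xff
step 5: v2 <- lane                   0xff
step 6: v2 <- -7                     0xff
step 7: v2 <- lane                   0xff
step 8: v2 <- 8                      0xff
step 9: eval (v3 != 2)               0xff
step 10: v2 <- lane                   0xfb
step 11: v3 <- max((v2 * v3), (-2 * 1)) 0xfb
step 12: v3 <- (lane // 4)            0x04
step 13: v3 <- -5                     0xff

Answer: 14 steps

v2: 0,1,8,3,4,5,6,7
v3: -5,-5,-5,-5,-5,-5,-5,-5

steps = 14; useful = 103; efficiency = 103/112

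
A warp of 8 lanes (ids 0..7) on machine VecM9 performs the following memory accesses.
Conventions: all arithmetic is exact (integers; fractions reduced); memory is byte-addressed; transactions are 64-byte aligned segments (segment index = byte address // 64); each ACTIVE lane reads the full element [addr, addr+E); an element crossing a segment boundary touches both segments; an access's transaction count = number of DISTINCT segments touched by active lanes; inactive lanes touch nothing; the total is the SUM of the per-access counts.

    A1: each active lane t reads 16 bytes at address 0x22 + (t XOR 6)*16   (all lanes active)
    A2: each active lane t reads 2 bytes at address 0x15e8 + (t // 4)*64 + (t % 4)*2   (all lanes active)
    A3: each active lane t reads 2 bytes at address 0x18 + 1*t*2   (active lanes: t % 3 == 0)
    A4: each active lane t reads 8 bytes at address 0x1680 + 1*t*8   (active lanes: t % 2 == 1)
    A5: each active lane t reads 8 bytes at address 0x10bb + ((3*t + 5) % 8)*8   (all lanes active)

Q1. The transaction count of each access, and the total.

A1: 3 transactions
A2: 2 transactions
A3: 1 transaction
A4: 1 transaction
A5: 2 transactions

Answer: 3,2,1,1,2; total 9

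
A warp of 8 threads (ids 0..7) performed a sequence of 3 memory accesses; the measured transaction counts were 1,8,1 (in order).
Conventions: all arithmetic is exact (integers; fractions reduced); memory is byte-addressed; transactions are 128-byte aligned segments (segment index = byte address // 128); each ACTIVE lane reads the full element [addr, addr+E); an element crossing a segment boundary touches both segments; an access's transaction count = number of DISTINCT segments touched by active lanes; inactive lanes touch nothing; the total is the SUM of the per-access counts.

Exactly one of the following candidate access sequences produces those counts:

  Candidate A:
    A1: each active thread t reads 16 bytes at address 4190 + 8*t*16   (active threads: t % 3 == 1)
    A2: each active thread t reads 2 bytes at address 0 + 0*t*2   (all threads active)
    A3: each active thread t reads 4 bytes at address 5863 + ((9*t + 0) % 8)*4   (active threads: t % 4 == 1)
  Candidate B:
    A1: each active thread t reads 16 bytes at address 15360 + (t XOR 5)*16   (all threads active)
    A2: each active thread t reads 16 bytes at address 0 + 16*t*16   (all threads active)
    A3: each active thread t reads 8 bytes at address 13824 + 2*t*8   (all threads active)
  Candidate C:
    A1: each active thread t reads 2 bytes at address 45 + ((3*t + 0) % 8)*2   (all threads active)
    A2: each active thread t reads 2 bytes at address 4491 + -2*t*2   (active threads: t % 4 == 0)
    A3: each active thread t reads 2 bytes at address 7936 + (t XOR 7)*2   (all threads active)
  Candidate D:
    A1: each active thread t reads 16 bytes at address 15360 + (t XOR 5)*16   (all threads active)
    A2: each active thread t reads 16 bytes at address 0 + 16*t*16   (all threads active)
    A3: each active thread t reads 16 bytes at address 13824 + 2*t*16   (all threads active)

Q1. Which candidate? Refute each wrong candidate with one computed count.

A: A1 gives 3 transactions, not 1
C: A2 gives 2 transactions, not 8
D: A3 gives 2 transactions, not 1
B: all counts match (1,8,1)

Answer: B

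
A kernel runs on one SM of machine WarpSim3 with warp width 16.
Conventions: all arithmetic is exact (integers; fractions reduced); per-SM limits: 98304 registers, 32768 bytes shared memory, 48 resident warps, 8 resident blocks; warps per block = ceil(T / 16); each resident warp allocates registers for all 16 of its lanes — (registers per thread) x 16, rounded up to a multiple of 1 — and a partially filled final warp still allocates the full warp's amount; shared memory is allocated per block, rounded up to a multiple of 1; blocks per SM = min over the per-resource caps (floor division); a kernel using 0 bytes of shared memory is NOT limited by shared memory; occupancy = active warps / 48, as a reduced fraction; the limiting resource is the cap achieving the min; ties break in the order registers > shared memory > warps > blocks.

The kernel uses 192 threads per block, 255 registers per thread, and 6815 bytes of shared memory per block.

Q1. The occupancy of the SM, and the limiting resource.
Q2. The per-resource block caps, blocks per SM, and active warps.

Answer: occupancy 1/2, limited by registers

registers: 2 blocks
shared memory: 4 blocks
warps: 4 blocks
blocks: 8 blocks

Answer: 2 blocks, 24 active warps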